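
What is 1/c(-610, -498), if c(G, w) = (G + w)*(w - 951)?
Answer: 1/1605492 ≈ 6.2286e-7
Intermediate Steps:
c(G, w) = (-951 + w)*(G + w) (c(G, w) = (G + w)*(-951 + w) = (-951 + w)*(G + w))
1/c(-610, -498) = 1/((-498)² - 951*(-610) - 951*(-498) - 610*(-498)) = 1/(248004 + 580110 + 473598 + 303780) = 1/1605492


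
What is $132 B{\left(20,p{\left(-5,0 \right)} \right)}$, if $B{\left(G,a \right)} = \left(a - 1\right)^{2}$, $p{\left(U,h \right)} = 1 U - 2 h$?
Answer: $4752$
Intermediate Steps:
$p{\left(U,h \right)} = U - 2 h$
$B{\left(G,a \right)} = \left(-1 + a\right)^{2}$
$132 B{\left(20,p{\left(-5,0 \right)} \right)} = 132 \left(-1 - 5\right)^{2} = 132 \left(-6\right)^{2} = 132 \cdot 36 = 4752$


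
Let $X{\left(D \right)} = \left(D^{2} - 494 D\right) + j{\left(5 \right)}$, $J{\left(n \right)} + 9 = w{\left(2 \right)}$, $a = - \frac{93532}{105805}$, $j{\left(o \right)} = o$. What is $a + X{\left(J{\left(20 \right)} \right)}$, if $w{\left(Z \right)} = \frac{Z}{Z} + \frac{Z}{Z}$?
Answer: $\frac{371493628}{105805} \approx 3511.1$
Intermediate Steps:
$a = - \frac{93532}{105805}$ ($a = \left(-93532\right) \frac{1}{105805} = - \frac{93532}{105805} \approx -0.884$)
$w{\left(Z \right)} = 2$ ($w{\left(Z \right)} = 1 + 1 = 2$)
$J{\left(n \right)} = -7$ ($J{\left(n \right)} = -9 + 2 = -7$)
$X{\left(D \right)} = 5 + D^{2} - 494 D$ ($X{\left(D \right)} = \left(D^{2} - 494 D\right) + 5 = 5 + D^{2} - 494 D$)
$a + X{\left(J{\left(20 \right)} \right)} = - \frac{93532}{105805} + \left(5 + \left(-7\right)^{2} - -3458\right) = - \frac{93532}{105805} + \left(5 + 49 + 3458\right) = - \frac{93532}{105805} + 3512 = \frac{371493628}{105805}$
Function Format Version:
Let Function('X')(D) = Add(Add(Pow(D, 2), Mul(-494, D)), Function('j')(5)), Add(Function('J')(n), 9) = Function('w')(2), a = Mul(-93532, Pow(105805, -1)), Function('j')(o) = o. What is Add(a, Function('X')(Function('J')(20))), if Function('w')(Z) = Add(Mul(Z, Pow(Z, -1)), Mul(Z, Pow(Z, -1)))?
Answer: Rational(371493628, 105805) ≈ 3511.1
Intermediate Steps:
a = Rational(-93532, 105805) (a = Mul(-93532, Rational(1, 105805)) = Rational(-93532, 105805) ≈ -0.88400)
Function('w')(Z) = 2 (Function('w')(Z) = Add(1, 1) = 2)
Function('J')(n) = -7 (Function('J')(n) = Add(-9, 2) = -7)
Function('X')(D) = Add(5, Pow(D, 2), Mul(-494, D)) (Function('X')(D) = Add(Add(Pow(D, 2), Mul(-494, D)), 5) = Add(5, Pow(D, 2), Mul(-494, D)))
Add(a, Function('X')(Function('J')(20))) = Add(Rational(-93532, 105805), Add(5, Pow(-7, 2), Mul(-494, -7))) = Add(Rational(-93532, 105805), Add(5, 49, 3458)) = Add(Rational(-93532, 105805), 3512) = Rational(371493628, 105805)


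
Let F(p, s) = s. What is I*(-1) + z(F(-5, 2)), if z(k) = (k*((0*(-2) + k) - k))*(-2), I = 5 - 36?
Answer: 31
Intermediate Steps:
I = -31
z(k) = 0 (z(k) = (k*((0 + k) - k))*(-2) = (k*(k - k))*(-2) = (k*0)*(-2) = 0*(-2) = 0)
I*(-1) + z(F(-5, 2)) = -31*(-1) + 0 = 31 + 0 = 31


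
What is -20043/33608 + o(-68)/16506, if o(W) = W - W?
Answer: -20043/33608 ≈ -0.59638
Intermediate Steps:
o(W) = 0
-20043/33608 + o(-68)/16506 = -20043/33608 + 0/16506 = -20043*1/33608 + 0*(1/16506) = -20043/33608 + 0 = -20043/33608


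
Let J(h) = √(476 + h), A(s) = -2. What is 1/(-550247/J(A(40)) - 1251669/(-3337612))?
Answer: -990087757439436/1686386308125275809695491 - 3064780559451624184*√474/1686386308125275809695491 ≈ -3.9567e-5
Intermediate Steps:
1/(-550247/J(A(40)) - 1251669/(-3337612)) = 1/(-550247/√(476 - 2) - 1251669/(-3337612)) = 1/(-550247*√474/474 - 1251669*(-1/3337612)) = 1/(-550247*√474/474 + 1251669/3337612) = 1/(1251669/3337612 - 550247*√474/474)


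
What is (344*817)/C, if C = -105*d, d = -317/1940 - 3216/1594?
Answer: 86910159328/70815549 ≈ 1227.3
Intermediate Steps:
d = -3372169/1546180 (d = -317*1/1940 - 3216*1/1594 = -317/1940 - 1608/797 = -3372169/1546180 ≈ -2.1810)
C = 70815549/309236 (C = -105*(-3372169/1546180) = 70815549/309236 ≈ 229.00)
(344*817)/C = (344*817)/(70815549/309236) = 281048*(309236/70815549) = 86910159328/70815549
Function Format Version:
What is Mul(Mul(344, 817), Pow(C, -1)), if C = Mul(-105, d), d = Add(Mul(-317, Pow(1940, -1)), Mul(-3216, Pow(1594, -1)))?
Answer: Rational(86910159328, 70815549) ≈ 1227.3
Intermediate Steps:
d = Rational(-3372169, 1546180) (d = Add(Mul(-317, Rational(1, 1940)), Mul(-3216, Rational(1, 1594))) = Add(Rational(-317, 1940), Rational(-1608, 797)) = Rational(-3372169, 1546180) ≈ -2.1810)
C = Rational(70815549, 309236) (C = Mul(-105, Rational(-3372169, 1546180)) = Rational(70815549, 309236) ≈ 229.00)
Mul(Mul(344, 817), Pow(C, -1)) = Mul(Mul(344, 817), Pow(Rational(70815549, 309236), -1)) = Mul(281048, Rational(309236, 70815549)) = Rational(86910159328, 70815549)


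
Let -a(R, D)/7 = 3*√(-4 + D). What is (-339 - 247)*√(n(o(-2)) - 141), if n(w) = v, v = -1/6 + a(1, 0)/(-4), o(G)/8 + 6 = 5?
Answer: -293*√(-5082 + 378*I)/3 ≈ -258.76 - 6967.3*I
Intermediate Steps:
o(G) = -8 (o(G) = -48 + 8*5 = -48 + 40 = -8)
a(R, D) = -21*√(-4 + D)
v = -⅙ + 21*I/2 (v = -1/6 - 21*√(-4 + 0)/(-4) = -1*⅙ - 42*I*(-¼) = -⅙ - 42*I*(-¼) = -⅙ + 21*I/2 ≈ -0.16667 + 10.5*I)
n(w) = -⅙ + 21*I/2
(-339 - 247)*√(n(o(-2)) - 141) = (-339 - 247)*√((-⅙ + 21*I/2) - 141) = -586*√(-847/6 + 21*I/2)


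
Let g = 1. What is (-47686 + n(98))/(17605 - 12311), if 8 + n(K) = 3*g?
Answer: -47691/5294 ≈ -9.0085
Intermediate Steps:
n(K) = -5 (n(K) = -8 + 3*1 = -8 + 3 = -5)
(-47686 + n(98))/(17605 - 12311) = (-47686 - 5)/(17605 - 12311) = -47691/5294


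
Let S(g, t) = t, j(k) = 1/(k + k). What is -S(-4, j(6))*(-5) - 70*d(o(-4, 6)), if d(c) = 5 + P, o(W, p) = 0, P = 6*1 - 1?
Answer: -8395/12 ≈ -699.58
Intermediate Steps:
P = 5 (P = 6 - 1 = 5)
j(k) = 1/(2*k)
d(c) = 10 (d(c) = 5 + 5 = 10)
-S(-4, j(6))*(-5) - 70*d(o(-4, 6)) = -1/(2*6)*(-5) - 70*10 = -1/(2*6)*(-5) - 700 = -1*1/12*(-5) - 700 = -1/12*(-5) - 700 = 5/12 - 700 = -8395/12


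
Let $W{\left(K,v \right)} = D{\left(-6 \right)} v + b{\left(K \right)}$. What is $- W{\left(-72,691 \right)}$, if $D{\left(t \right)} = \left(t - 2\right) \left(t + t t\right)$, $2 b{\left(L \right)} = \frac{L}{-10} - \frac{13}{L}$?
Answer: $\frac{119402143}{720} \approx 1.6584 \cdot 10^{5}$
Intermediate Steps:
$b{\left(L \right)} = - \frac{13}{2 L} - \frac{L}{20}$ ($b{\left(L \right)} = \frac{\frac{L}{-10} - \frac{13}{L}}{2} = \frac{L \left(- \frac{1}{10}\right) - \frac{13}{L}}{2} = \frac{- \frac{L}{10} - \frac{13}{L}}{2} = \frac{- \frac{13}{L} - \frac{L}{10}}{2} = - \frac{13}{2 L} - \frac{L}{20}$)
$D{\left(t \right)} = \left(-2 + t\right) \left(t + t^{2}\right)$
$W{\left(K,v \right)} = - 240 v + \frac{-130 - K^{2}}{20 K}$ ($W{\left(K,v \right)} = - 6 \left(-2 + \left(-6\right)^{2} - -6\right) v + \frac{-130 - K^{2}}{20 K} = - 6 \left(-2 + 36 + 6\right) v + \frac{-130 - K^{2}}{20 K} = \left(-6\right) 40 v + \frac{-130 - K^{2}}{20 K} = - 240 v + \frac{-130 - K^{2}}{20 K}$)
$- W{\left(-72,691 \right)} = - (\left(-240\right) 691 - \frac{13}{2 \left(-72\right)} - - \frac{18}{5}) = - (-165840 - - \frac{13}{144} + \frac{18}{5}) = - (-165840 + \frac{13}{144} + \frac{18}{5}) = \left(-1\right) \left(- \frac{119402143}{720}\right) = \frac{119402143}{720}$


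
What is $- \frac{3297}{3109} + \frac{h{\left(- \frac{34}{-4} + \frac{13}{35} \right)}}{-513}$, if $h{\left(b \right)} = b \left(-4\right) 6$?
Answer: $- \frac{1334421}{2067485} \approx -0.64543$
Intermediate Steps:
$h{\left(b \right)} = - 24 b$ ($h{\left(b \right)} = - 4 b 6 = - 24 b$)
$- \frac{3297}{3109} + \frac{h{\left(- \frac{34}{-4} + \frac{13}{35} \right)}}{-513} = - \frac{3297}{3109} + \frac{\left(-24\right) \left(- \frac{34}{-4} + \frac{13}{35}\right)}{-513} = \left(-3297\right) \frac{1}{3109} + - 24 \left(\left(-34\right) \left(- \frac{1}{4}\right) + 13 \cdot \frac{1}{35}\right) \left(- \frac{1}{513}\right) = - \frac{3297}{3109} + - 24 \left(\frac{17}{2} + \frac{13}{35}\right) \left(- \frac{1}{513}\right) = - \frac{3297}{3109} + \left(-24\right) \frac{621}{70} \left(- \frac{1}{513}\right) = - \frac{3297}{3109} - - \frac{276}{665} = - \frac{3297}{3109} + \frac{276}{665} = - \frac{1334421}{2067485}$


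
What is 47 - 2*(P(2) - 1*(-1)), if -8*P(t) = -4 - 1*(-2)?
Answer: 89/2 ≈ 44.500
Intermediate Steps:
P(t) = ¼ (P(t) = -(-4 - 1*(-2))/8 = -(-4 + 2)/8 = -⅛*(-2) = ¼)
47 - 2*(P(2) - 1*(-1)) = 47 - 2*(¼ - 1*(-1)) = 47 - 2*(¼ + 1) = 47 - 2*5/4 = 47 - 5/2 = 89/2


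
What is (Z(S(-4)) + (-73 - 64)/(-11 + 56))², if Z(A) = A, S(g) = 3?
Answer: 4/2025 ≈ 0.0019753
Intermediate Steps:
(Z(S(-4)) + (-73 - 64)/(-11 + 56))² = (3 + (-73 - 64)/(-11 + 56))² = (3 - 137/45)² = (-2/45)² = 4/2025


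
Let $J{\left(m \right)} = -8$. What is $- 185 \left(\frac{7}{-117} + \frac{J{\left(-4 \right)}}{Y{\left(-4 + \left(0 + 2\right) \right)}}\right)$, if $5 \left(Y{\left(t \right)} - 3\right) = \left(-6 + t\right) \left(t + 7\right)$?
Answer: $- \frac{33337}{117} \approx -284.93$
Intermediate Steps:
$Y{\left(t \right)} = 3 + \frac{\left(-6 + t\right) \left(7 + t\right)}{5}$ ($Y{\left(t \right)} = 3 + \frac{\left(-6 + t\right) \left(t + 7\right)}{5} = 3 + \frac{\left(-6 + t\right) \left(7 + t\right)}{5}$)
$- 185 \left(\frac{7}{-117} + \frac{J{\left(-4 \right)}}{Y{\left(-4 + \left(0 + 2\right) \right)}}\right) = - 185 \left(\frac{7}{-117} - \frac{8}{- \frac{27}{5} + \frac{-4 + \left(0 + 2\right)}{5} + \frac{\left(-4 + \left(0 + 2\right)\right)^{2}}{5}}\right) = - 185 \left(7 \left(- \frac{1}{117}\right) - \frac{8}{- \frac{27}{5} + \frac{-4 + 2}{5} + \frac{\left(-4 + 2\right)^{2}}{5}}\right) = - 185 \left(- \frac{7}{117} - \frac{8}{- \frac{27}{5} + \frac{1}{5} \left(-2\right) + \frac{\left(-2\right)^{2}}{5}}\right) = - 185 \left(- \frac{7}{117} - \frac{8}{- \frac{27}{5} - \frac{2}{5} + \frac{1}{5} \cdot 4}\right) = - 185 \left(- \frac{7}{117} - \frac{8}{- \frac{27}{5} - \frac{2}{5} + \frac{4}{5}}\right) = - 185 \left(- \frac{7}{117} - \frac{8}{-5}\right) = - 185 \left(- \frac{7}{117} - - \frac{8}{5}\right) = - 185 \left(- \frac{7}{117} + \frac{8}{5}\right) = \left(-185\right) \frac{901}{585} = - \frac{33337}{117}$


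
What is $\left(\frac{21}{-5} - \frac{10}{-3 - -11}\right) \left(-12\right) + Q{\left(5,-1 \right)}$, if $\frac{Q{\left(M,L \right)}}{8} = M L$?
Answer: $\frac{127}{5} \approx 25.4$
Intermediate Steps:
$Q{\left(M,L \right)} = 8 L M$ ($Q{\left(M,L \right)} = 8 M L = 8 L M$)
$\left(\frac{21}{-5} - \frac{10}{-3 - -11}\right) \left(-12\right) + Q{\left(5,-1 \right)} = \left(\frac{21}{-5} - \frac{10}{-3 - -11}\right) \left(-12\right) + 8 \left(-1\right) 5 = \left(21 \left(- \frac{1}{5}\right) - \frac{10}{-3 + 11}\right) \left(-12\right) - 40 = \left(- \frac{21}{5} - \frac{10}{8}\right) \left(-12\right) - 40 = \left(- \frac{21}{5} - \frac{5}{4}\right) \left(-12\right) - 40 = \left(- \frac{109}{20}\right) \left(-12\right) - 40 = \frac{327}{5} - 40 = \frac{127}{5}$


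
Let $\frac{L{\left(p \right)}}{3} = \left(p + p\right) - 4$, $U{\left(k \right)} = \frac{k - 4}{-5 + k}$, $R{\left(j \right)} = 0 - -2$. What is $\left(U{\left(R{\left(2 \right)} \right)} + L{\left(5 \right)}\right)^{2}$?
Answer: $\frac{3136}{9} \approx 348.44$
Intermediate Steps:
$R{\left(j \right)} = 2$ ($R{\left(j \right)} = 0 + 2 = 2$)
$U{\left(k \right)} = \frac{-4 + k}{-5 + k}$
$L{\left(p \right)} = -12 + 6 p$ ($L{\left(p \right)} = 3 \left(\left(p + p\right) - 4\right) = 3 \left(2 p - 4\right) = 3 \left(-4 + 2 p\right) = -12 + 6 p$)
$\left(U{\left(R{\left(2 \right)} \right)} + L{\left(5 \right)}\right)^{2} = \left(\frac{-4 + 2}{-5 + 2} + \left(-12 + 6 \cdot 5\right)\right)^{2} = \left(\frac{1}{-3} \left(-2\right) + \left(-12 + 30\right)\right)^{2} = \left(\left(- \frac{1}{3}\right) \left(-2\right) + 18\right)^{2} = \left(\frac{2}{3} + 18\right)^{2} = \left(\frac{56}{3}\right)^{2} = \frac{3136}{9}$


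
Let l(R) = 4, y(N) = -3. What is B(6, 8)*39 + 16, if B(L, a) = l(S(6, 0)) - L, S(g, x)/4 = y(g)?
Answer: -62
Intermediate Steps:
S(g, x) = -12 (S(g, x) = 4*(-3) = -12)
B(L, a) = 4 - L
B(6, 8)*39 + 16 = (4 - 1*6)*39 + 16 = (4 - 6)*39 + 16 = -2*39 + 16 = -78 + 16 = -62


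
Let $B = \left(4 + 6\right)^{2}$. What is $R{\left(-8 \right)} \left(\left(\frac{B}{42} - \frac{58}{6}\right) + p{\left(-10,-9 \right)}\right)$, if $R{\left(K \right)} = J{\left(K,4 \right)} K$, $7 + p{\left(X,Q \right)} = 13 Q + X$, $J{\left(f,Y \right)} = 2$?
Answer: $\frac{15824}{7} \approx 2260.6$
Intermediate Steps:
$p{\left(X,Q \right)} = -7 + X + 13 Q$ ($p{\left(X,Q \right)} = -7 + \left(13 Q + X\right) = -7 + \left(X + 13 Q\right) = -7 + X + 13 Q$)
$B = 100$ ($B = 10^{2} = 100$)
$R{\left(K \right)} = 2 K$
$R{\left(-8 \right)} \left(\left(\frac{B}{42} - \frac{58}{6}\right) + p{\left(-10,-9 \right)}\right) = 2 \left(-8\right) \left(\left(\frac{100}{42} - \frac{58}{6}\right) - 134\right) = - 16 \left(\left(100 \cdot \frac{1}{42} - \frac{29}{3}\right) - 134\right) = - 16 \left(\left(\frac{50}{21} - \frac{29}{3}\right) - 134\right) = - 16 \left(- \frac{51}{7} - 134\right) = \left(-16\right) \left(- \frac{989}{7}\right) = \frac{15824}{7}$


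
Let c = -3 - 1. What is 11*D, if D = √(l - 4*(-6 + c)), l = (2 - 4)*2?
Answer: 66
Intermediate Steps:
l = -4 (l = -2*2 = -4)
c = -4
D = 6 (D = √(-4 - 4*(-6 - 4)) = √(-4 - 4*(-10)) = √(-4 + 40) = √36 = 6)
11*D = 11*6 = 66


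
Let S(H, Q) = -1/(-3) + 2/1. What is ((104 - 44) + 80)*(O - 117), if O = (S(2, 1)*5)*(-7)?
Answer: -83440/3 ≈ -27813.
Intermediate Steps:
S(H, Q) = 7/3 (S(H, Q) = -1*(-1/3) + 2*1 = 1/3 + 2 = 7/3)
O = -245/3 (O = ((7/3)*5)*(-7) = (35/3)*(-7) = -245/3 ≈ -81.667)
((104 - 44) + 80)*(O - 117) = ((104 - 44) + 80)*(-245/3 - 117) = (60 + 80)*(-596/3) = 140*(-596/3) = -83440/3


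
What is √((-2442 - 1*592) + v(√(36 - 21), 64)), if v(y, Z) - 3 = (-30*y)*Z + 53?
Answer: √(-2978 - 1920*√15) ≈ 102.05*I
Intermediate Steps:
v(y, Z) = 56 - 30*Z*y (v(y, Z) = 3 + ((-30*y)*Z + 53) = 3 + (-30*Z*y + 53) = 3 + (53 - 30*Z*y) = 56 - 30*Z*y)
√((-2442 - 1*592) + v(√(36 - 21), 64)) = √((-2442 - 1*592) + (56 - 30*64*√(36 - 21))) = √((-2442 - 592) + (56 - 30*64*√15)) = √(-3034 + (56 - 1920*√15)) = √(-2978 - 1920*√15)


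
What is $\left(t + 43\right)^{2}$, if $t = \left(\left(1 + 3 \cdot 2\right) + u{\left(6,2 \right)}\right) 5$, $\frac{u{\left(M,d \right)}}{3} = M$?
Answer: $28224$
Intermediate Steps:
$u{\left(M,d \right)} = 3 M$
$t = 125$ ($t = \left(\left(1 + 3 \cdot 2\right) + 3 \cdot 6\right) 5 = \left(\left(1 + 6\right) + 18\right) 5 = \left(7 + 18\right) 5 = 25 \cdot 5 = 125$)
$\left(t + 43\right)^{2} = \left(125 + 43\right)^{2} = 168^{2} = 28224$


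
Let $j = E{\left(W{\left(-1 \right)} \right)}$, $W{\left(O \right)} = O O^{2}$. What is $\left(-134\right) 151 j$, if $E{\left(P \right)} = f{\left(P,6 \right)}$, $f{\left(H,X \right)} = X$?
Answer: $-121404$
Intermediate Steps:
$W{\left(O \right)} = O^{3}$
$E{\left(P \right)} = 6$
$j = 6$
$\left(-134\right) 151 j = \left(-134\right) 151 \cdot 6 = \left(-20234\right) 6 = -121404$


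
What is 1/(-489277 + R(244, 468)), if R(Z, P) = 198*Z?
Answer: -1/440965 ≈ -2.2678e-6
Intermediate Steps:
1/(-489277 + R(244, 468)) = 1/(-489277 + 198*244) = 1/(-489277 + 48312) = 1/(-440965) = -1/440965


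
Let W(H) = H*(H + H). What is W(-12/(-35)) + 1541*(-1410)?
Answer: -2661691962/1225 ≈ -2.1728e+6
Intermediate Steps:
W(H) = 2*H² (W(H) = H*(2*H) = 2*H²)
W(-12/(-35)) + 1541*(-1410) = 2*(-12/(-35))² + 1541*(-1410) = 2*(-12*(-1/35))² - 2172810 = 2*(12/35)² - 2172810 = 2*(144/1225) - 2172810 = 288/1225 - 2172810 = -2661691962/1225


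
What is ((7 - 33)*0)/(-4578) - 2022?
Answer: -2022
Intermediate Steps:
((7 - 33)*0)/(-4578) - 2022 = -26*0*(-1/4578) - 2022 = 0*(-1/4578) - 2022 = 0 - 2022 = -2022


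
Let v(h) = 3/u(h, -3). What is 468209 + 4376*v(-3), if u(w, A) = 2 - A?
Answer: 2354173/5 ≈ 4.7083e+5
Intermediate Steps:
v(h) = ⅗ (v(h) = 3/(2 - 1*(-3)) = 3/(2 + 3) = 3/5 = 3*(⅕) = ⅗)
468209 + 4376*v(-3) = 468209 + 4376*(⅗) = 468209 + 13128/5 = 2354173/5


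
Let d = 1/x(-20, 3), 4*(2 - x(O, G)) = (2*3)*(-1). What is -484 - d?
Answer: -3390/7 ≈ -484.29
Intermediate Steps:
x(O, G) = 7/2 (x(O, G) = 2 - 2*3*(-1)/4 = 2 - 3*(-1)/2 = 2 - ¼*(-6) = 2 + 3/2 = 7/2)
d = 2/7 (d = 1/(7/2) = 2/7 ≈ 0.28571)
-484 - d = -484 - 1*2/7 = -484 - 2/7 = -3390/7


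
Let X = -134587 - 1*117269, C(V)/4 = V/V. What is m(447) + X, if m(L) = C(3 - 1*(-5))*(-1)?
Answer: -251860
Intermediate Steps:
C(V) = 4 (C(V) = 4*(V/V) = 4*1 = 4)
m(L) = -4 (m(L) = 4*(-1) = -4)
X = -251856 (X = -134587 - 117269 = -251856)
m(447) + X = -4 - 251856 = -251860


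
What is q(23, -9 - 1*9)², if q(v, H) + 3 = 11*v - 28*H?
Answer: 568516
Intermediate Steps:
q(v, H) = -3 - 28*H + 11*v (q(v, H) = -3 + (11*v - 28*H) = -3 + (-28*H + 11*v) = -3 - 28*H + 11*v)
q(23, -9 - 1*9)² = (-3 - 28*(-9 - 1*9) + 11*23)² = (-3 - 28*(-9 - 9) + 253)² = (-3 - 28*(-18) + 253)² = (-3 + 504 + 253)² = 754² = 568516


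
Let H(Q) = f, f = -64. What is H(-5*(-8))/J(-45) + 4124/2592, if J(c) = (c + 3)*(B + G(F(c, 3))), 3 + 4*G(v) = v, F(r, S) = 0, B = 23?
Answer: 669961/403704 ≈ 1.6595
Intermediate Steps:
H(Q) = -64
G(v) = -3/4 + v/4
J(c) = 267/4 + 89*c/4 (J(c) = (c + 3)*(23 + (-3/4 + (1/4)*0)) = (3 + c)*(23 + (-3/4 + 0)) = (3 + c)*(23 - 3/4) = (3 + c)*(89/4) = 267/4 + 89*c/4)
H(-5*(-8))/J(-45) + 4124/2592 = -64/(267/4 + (89/4)*(-45)) + 4124/2592 = -64/(267/4 - 4005/4) + 4124*(1/2592) = -64/(-1869/2) + 1031/648 = -64*(-2/1869) + 1031/648 = 128/1869 + 1031/648 = 669961/403704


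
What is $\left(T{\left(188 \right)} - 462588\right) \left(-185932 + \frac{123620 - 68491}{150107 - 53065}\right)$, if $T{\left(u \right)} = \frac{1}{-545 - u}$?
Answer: $\frac{6118019980467945075}{71131786} \approx 8.601 \cdot 10^{10}$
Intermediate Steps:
$\left(T{\left(188 \right)} - 462588\right) \left(-185932 + \frac{123620 - 68491}{150107 - 53065}\right) = \left(- \frac{1}{545 + 188} - 462588\right) \left(-185932 + \frac{123620 - 68491}{150107 - 53065}\right) = \left(- \frac{1}{733} - 462588\right) \left(-185932 + \frac{55129}{97042}\right) = \left(- \frac{339077005}{733}\right) \left(- \frac{18043158015}{97042}\right) = \frac{6118019980467945075}{71131786}$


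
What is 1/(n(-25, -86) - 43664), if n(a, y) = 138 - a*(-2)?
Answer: -1/43576 ≈ -2.2948e-5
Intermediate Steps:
n(a, y) = 138 + 2*a (n(a, y) = 138 - (-2)*a = 138 + 2*a)
1/(n(-25, -86) - 43664) = 1/((138 + 2*(-25)) - 43664) = 1/((138 - 50) - 43664) = 1/(88 - 43664) = 1/(-43576) = -1/43576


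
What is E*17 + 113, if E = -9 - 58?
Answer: -1026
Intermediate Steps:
E = -67
E*17 + 113 = -67*17 + 113 = -1139 + 113 = -1026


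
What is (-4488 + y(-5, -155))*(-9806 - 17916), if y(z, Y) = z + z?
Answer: 124693556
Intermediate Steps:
y(z, Y) = 2*z
(-4488 + y(-5, -155))*(-9806 - 17916) = (-4488 + 2*(-5))*(-9806 - 17916) = (-4488 - 10)*(-27722) = -4498*(-27722) = 124693556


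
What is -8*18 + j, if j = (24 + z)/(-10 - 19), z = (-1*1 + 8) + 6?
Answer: -4213/29 ≈ -145.28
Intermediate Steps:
z = 13 (z = (-1 + 8) + 6 = 7 + 6 = 13)
j = -37/29 (j = (24 + 13)/(-10 - 19) = 37/(-29) = 37*(-1/29) = -37/29 ≈ -1.2759)
-8*18 + j = -8*18 - 37/29 = -144 - 37/29 = -4213/29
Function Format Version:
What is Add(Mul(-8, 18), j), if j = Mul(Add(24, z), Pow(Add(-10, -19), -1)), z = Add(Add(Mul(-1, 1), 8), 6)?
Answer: Rational(-4213, 29) ≈ -145.28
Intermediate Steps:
z = 13 (z = Add(Add(-1, 8), 6) = Add(7, 6) = 13)
j = Rational(-37, 29) (j = Mul(Add(24, 13), Pow(Add(-10, -19), -1)) = Mul(37, Pow(-29, -1)) = Mul(37, Rational(-1, 29)) = Rational(-37, 29) ≈ -1.2759)
Add(Mul(-8, 18), j) = Add(Mul(-8, 18), Rational(-37, 29)) = Add(-144, Rational(-37, 29)) = Rational(-4213, 29)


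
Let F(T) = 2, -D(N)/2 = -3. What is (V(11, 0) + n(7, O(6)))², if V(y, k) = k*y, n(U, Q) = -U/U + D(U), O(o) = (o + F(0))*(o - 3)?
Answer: 25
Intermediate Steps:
D(N) = 6 (D(N) = -2*(-3) = 6)
O(o) = (-3 + o)*(2 + o) (O(o) = (o + 2)*(o - 3) = (2 + o)*(-3 + o) = (-3 + o)*(2 + o))
n(U, Q) = 5 (n(U, Q) = -U/U + 6 = -1*1 + 6 = -1 + 6 = 5)
(V(11, 0) + n(7, O(6)))² = (0*11 + 5)² = (0 + 5)² = 5² = 25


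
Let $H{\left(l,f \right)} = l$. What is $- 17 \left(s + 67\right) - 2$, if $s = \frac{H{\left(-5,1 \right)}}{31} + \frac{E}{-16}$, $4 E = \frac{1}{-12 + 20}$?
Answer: $- \frac{18065905}{15872} \approx -1138.2$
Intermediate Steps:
$E = \frac{1}{32}$ ($E = \frac{1}{4 \left(-12 + 20\right)} = \frac{1}{4 \cdot 8} = \frac{1}{4} \cdot \frac{1}{8} = \frac{1}{32} \approx 0.03125$)
$s = - \frac{2591}{15872}$ ($s = - \frac{5}{31} + \frac{1}{32 \left(-16\right)} = \left(-5\right) \frac{1}{31} + \frac{1}{32} \left(- \frac{1}{16}\right) = - \frac{5}{31} - \frac{1}{512} = - \frac{2591}{15872} \approx -0.16324$)
$- 17 \left(s + 67\right) - 2 = - 17 \left(- \frac{2591}{15872} + 67\right) - 2 = \left(-17\right) \frac{1060833}{15872} - 2 = - \frac{18034161}{15872} - 2 = - \frac{18065905}{15872}$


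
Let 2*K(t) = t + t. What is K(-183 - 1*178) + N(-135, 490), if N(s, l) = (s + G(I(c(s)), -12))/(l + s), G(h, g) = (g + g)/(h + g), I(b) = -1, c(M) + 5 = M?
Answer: -1667746/4615 ≈ -361.38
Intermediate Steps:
c(M) = -5 + M
K(t) = t (K(t) = (t + t)/2 = (2*t)/2 = t)
G(h, g) = 2*g/(g + h) (G(h, g) = (2*g)/(g + h) = 2*g/(g + h))
N(s, l) = (24/13 + s)/(l + s) (N(s, l) = (s + 2*(-12)/(-12 - 1))/(l + s) = (s + 2*(-12)/(-13))/(l + s) = (s + 2*(-12)*(-1/13))/(l + s) = (s + 24/13)/(l + s) = (24/13 + s)/(l + s))
K(-183 - 1*178) + N(-135, 490) = (-183 - 1*178) + (24/13 - 135)/(490 - 135) = (-183 - 178) - 1731/13/355 = -361 + (1/355)*(-1731/13) = -361 - 1731/4615 = -1667746/4615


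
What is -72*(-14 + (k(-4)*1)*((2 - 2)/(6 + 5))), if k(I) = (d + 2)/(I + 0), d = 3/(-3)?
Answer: 1008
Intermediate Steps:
d = -1 (d = 3*(-1/3) = -1)
k(I) = 1/I (k(I) = (-1 + 2)/(I + 0) = 1/I)
-72*(-14 + (k(-4)*1)*((2 - 2)/(6 + 5))) = -72*(-14 + (1/(-4))*((2 - 2)/(6 + 5))) = -72*(-14 + (-1/4*1)*(0/11)) = -72*(-14 - 0/11) = -72*(-14 - 1/4*0) = -72*(-14 + 0) = -72*(-14) = 1008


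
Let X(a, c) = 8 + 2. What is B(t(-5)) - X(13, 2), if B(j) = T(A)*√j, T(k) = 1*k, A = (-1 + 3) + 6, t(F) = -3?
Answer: -10 + 8*I*√3 ≈ -10.0 + 13.856*I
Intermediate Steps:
X(a, c) = 10
A = 8 (A = 2 + 6 = 8)
T(k) = k
B(j) = 8*√j
B(t(-5)) - X(13, 2) = 8*√(-3) - 1*10 = 8*(I*√3) - 10 = 8*I*√3 - 10 = -10 + 8*I*√3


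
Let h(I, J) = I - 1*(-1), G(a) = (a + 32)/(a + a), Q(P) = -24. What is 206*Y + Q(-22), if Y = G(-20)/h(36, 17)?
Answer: -4749/185 ≈ -25.670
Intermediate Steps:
G(a) = (32 + a)/(2*a) (G(a) = (32 + a)/((2*a)) = (32 + a)*(1/(2*a)) = (32 + a)/(2*a))
h(I, J) = 1 + I (h(I, J) = I + 1 = 1 + I)
Y = -3/370 (Y = ((1/2)*(32 - 20)/(-20))/(1 + 36) = ((1/2)*(-1/20)*12)/37 = -3/10*1/37 = -3/370 ≈ -0.0081081)
206*Y + Q(-22) = 206*(-3/370) - 24 = -309/185 - 24 = -4749/185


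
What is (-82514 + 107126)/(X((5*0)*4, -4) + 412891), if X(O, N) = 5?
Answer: 2051/34408 ≈ 0.059608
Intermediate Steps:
(-82514 + 107126)/(X((5*0)*4, -4) + 412891) = (-82514 + 107126)/(5 + 412891) = 24612/412896 = 24612*(1/412896) = 2051/34408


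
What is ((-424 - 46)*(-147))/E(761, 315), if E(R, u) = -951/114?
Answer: -2625420/317 ≈ -8282.1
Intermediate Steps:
E(R, u) = -317/38 (E(R, u) = -951*1/114 = -317/38)
((-424 - 46)*(-147))/E(761, 315) = ((-424 - 46)*(-147))/(-317/38) = -470*(-147)*(-38/317) = 69090*(-38/317) = -2625420/317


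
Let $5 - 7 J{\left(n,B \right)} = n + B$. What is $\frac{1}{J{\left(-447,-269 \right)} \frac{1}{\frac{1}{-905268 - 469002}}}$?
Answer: $- \frac{1}{141549810} \approx -7.0646 \cdot 10^{-9}$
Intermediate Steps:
$J{\left(n,B \right)} = \frac{5}{7} - \frac{B}{7} - \frac{n}{7}$ ($J{\left(n,B \right)} = \frac{5}{7} - \frac{n + B}{7} = \frac{5}{7} - \frac{B + n}{7} = \frac{5}{7} - \left(\frac{B}{7} + \frac{n}{7}\right) = \frac{5}{7} - \frac{B}{7} - \frac{n}{7}$)
$\frac{1}{J{\left(-447,-269 \right)} \frac{1}{\frac{1}{-905268 - 469002}}} = \frac{1}{\left(\frac{5}{7} - - \frac{269}{7} - - \frac{447}{7}\right) \frac{1}{\frac{1}{-905268 - 469002}}} = \frac{1}{\left(\frac{5}{7} + \frac{269}{7} + \frac{447}{7}\right) \frac{1}{\frac{1}{-1374270}}} = \frac{1}{103 \frac{1}{- \frac{1}{1374270}}} = \frac{1}{103 \left(-1374270\right)} = \frac{1}{-141549810} = - \frac{1}{141549810}$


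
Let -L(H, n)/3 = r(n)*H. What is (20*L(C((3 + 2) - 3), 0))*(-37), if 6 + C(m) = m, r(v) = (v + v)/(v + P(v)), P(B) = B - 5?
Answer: 0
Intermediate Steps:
P(B) = -5 + B
r(v) = 2*v/(-5 + 2*v) (r(v) = (v + v)/(v + (-5 + v)) = (2*v)/(-5 + 2*v) = 2*v/(-5 + 2*v))
C(m) = -6 + m
L(H, n) = -6*H*n/(-5 + 2*n) (L(H, n) = -3*2*n/(-5 + 2*n)*H = -6*H*n/(-5 + 2*n))
(20*L(C((3 + 2) - 3), 0))*(-37) = (20*(-6*(-6 + ((3 + 2) - 3))*0/(-5 + 2*0)))*(-37) = (20*(-6*(-6 + (5 - 3))*0/(-5 + 0)))*(-37) = (20*(-6*(-6 + 2)*0/(-5)))*(-37) = (20*(-6*(-4)*0*(-⅕)))*(-37) = (20*0)*(-37) = 0*(-37) = 0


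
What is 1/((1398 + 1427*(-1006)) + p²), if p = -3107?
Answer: 1/8219285 ≈ 1.2167e-7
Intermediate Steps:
1/((1398 + 1427*(-1006)) + p²) = 1/((1398 + 1427*(-1006)) + (-3107)²) = 1/((1398 - 1435562) + 9653449) = 1/(-1434164 + 9653449) = 1/8219285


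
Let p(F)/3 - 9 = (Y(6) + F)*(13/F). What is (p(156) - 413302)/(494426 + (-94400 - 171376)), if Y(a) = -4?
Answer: -413237/228650 ≈ -1.8073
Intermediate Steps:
p(F) = 27 + 39*(-4 + F)/F (p(F) = 27 + 3*((-4 + F)*(13/F)) = 27 + 3*(13*(-4 + F)/F) = 27 + 39*(-4 + F)/F)
(p(156) - 413302)/(494426 + (-94400 - 171376)) = ((66 - 156/156) - 413302)/(494426 + (-94400 - 171376)) = ((66 - 156*1/156) - 413302)/(494426 - 265776) = ((66 - 1) - 413302)/228650 = (65 - 413302)*(1/228650) = -413237*1/228650 = -413237/228650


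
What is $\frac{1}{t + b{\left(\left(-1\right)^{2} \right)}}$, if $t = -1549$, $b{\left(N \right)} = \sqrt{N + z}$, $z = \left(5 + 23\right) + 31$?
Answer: $- \frac{1549}{2399341} - \frac{2 \sqrt{15}}{2399341} \approx -0.00064882$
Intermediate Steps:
$z = 59$ ($z = 28 + 31 = 59$)
$b{\left(N \right)} = \sqrt{59 + N}$ ($b{\left(N \right)} = \sqrt{N + 59} = \sqrt{59 + N}$)
$\frac{1}{t + b{\left(\left(-1\right)^{2} \right)}} = \frac{1}{-1549 + \sqrt{59 + \left(-1\right)^{2}}} = \frac{1}{-1549 + \sqrt{59 + 1}} = \frac{1}{-1549 + \sqrt{60}} = \frac{1}{-1549 + 2 \sqrt{15}}$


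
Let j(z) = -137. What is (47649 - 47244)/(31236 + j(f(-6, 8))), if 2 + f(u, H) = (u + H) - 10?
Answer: 405/31099 ≈ 0.013023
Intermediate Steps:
f(u, H) = -12 + H + u (f(u, H) = -2 + ((u + H) - 10) = -2 + ((H + u) - 10) = -2 + (-10 + H + u) = -12 + H + u)
(47649 - 47244)/(31236 + j(f(-6, 8))) = (47649 - 47244)/(31236 - 137) = 405/31099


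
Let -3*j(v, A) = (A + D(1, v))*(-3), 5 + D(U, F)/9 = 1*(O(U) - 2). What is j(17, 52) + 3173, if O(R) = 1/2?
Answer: 6333/2 ≈ 3166.5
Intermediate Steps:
O(R) = ½
D(U, F) = -117/2 (D(U, F) = -45 + 9*(1*(½ - 2)) = -45 + 9*(1*(-3/2)) = -45 + 9*(-3/2) = -45 - 27/2 = -117/2)
j(v, A) = -117/2 + A (j(v, A) = -(A - 117/2)*(-3)/3 = -(-117/2 + A)*(-3)/3 = -(351/2 - 3*A)/3 = -117/2 + A)
j(17, 52) + 3173 = (-117/2 + 52) + 3173 = -13/2 + 3173 = 6333/2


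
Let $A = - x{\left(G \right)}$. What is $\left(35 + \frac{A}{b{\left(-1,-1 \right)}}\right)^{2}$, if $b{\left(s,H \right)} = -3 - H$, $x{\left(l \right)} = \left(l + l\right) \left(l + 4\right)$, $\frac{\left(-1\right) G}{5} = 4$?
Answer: $126025$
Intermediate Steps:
$G = -20$ ($G = \left(-5\right) 4 = -20$)
$x{\left(l \right)} = 2 l \left(4 + l\right)$
$A = -640$ ($A = - 2 \left(-20\right) \left(4 - 20\right) = - 2 \left(-20\right) \left(-16\right) = \left(-1\right) 640 = -640$)
$\left(35 + \frac{A}{b{\left(-1,-1 \right)}}\right)^{2} = \left(35 - \frac{640}{-3 - -1}\right)^{2} = \left(35 - \frac{640}{-3 + 1}\right)^{2} = \left(35 - \frac{640}{-2}\right)^{2} = \left(35 - -320\right)^{2} = \left(35 + 320\right)^{2} = 355^{2} = 126025$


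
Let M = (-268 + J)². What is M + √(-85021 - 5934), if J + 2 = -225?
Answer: 245025 + I*√90955 ≈ 2.4503e+5 + 301.59*I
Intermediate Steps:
J = -227 (J = -2 - 225 = -227)
M = 245025 (M = (-268 - 227)² = (-495)² = 245025)
M + √(-85021 - 5934) = 245025 + √(-85021 - 5934) = 245025 + √(-90955) = 245025 + I*√90955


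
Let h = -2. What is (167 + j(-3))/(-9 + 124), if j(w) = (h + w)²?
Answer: 192/115 ≈ 1.6696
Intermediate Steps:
j(w) = (-2 + w)²
(167 + j(-3))/(-9 + 124) = (167 + (-2 - 3)²)/(-9 + 124) = (167 + (-5)²)/115 = (167 + 25)*(1/115) = 192*(1/115) = 192/115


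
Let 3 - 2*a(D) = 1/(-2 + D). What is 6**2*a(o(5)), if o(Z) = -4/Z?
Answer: 423/7 ≈ 60.429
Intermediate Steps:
a(D) = 3/2 - 1/(2*(-2 + D))
6**2*a(o(5)) = 6**2*((-7 + 3*(-4/5))/(2*(-2 - 4/5))) = 36*((-7 + 3*(-4*1/5))/(2*(-2 - 4*1/5))) = 36*((-7 + 3*(-4/5))/(2*(-2 - 4/5))) = 36*((-7 - 12/5)/(2*(-14/5))) = 36*((1/2)*(-5/14)*(-47/5)) = 36*(47/28) = 423/7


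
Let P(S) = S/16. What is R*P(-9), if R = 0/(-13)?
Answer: 0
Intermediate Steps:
R = 0 (R = 0*(-1/13) = 0)
P(S) = S/16 (P(S) = S*(1/16) = S/16)
R*P(-9) = 0*((1/16)*(-9)) = 0*(-9/16) = 0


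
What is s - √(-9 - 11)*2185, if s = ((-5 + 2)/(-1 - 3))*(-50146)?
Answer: -75219/2 - 4370*I*√5 ≈ -37610.0 - 9771.6*I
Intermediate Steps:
s = -75219/2 (s = -3/(-4)*(-50146) = -3*(-¼)*(-50146) = (¾)*(-50146) = -75219/2 ≈ -37610.)
s - √(-9 - 11)*2185 = -75219/2 - √(-9 - 11)*2185 = -75219/2 - √(-20)*2185 = -75219/2 - 2*I*√5*2185 = -75219/2 - 4370*I*√5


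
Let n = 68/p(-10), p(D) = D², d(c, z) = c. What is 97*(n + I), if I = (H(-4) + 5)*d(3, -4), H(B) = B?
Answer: 8924/25 ≈ 356.96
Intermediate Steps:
n = 17/25 (n = 68/((-10)²) = 68/100 = 68*(1/100) = 17/25 ≈ 0.68000)
I = 3 (I = (-4 + 5)*3 = 1*3 = 3)
97*(n + I) = 97*(17/25 + 3) = 97*(92/25) = 8924/25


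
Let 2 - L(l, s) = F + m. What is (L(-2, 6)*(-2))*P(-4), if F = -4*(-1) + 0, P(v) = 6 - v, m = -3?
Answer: -20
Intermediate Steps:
F = 4 (F = 4 + 0 = 4)
L(l, s) = 1 (L(l, s) = 2 - (4 - 3) = 2 - 1*1 = 2 - 1 = 1)
(L(-2, 6)*(-2))*P(-4) = (1*(-2))*(6 - 1*(-4)) = -2*(6 + 4) = -2*10 = -20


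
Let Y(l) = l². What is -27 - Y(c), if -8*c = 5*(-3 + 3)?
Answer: -27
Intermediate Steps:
c = 0 (c = -5*(-3 + 3)/8 = -5*0/8 = -⅛*0 = 0)
-27 - Y(c) = -27 - 1*0² = -27 - 1*0 = -27 + 0 = -27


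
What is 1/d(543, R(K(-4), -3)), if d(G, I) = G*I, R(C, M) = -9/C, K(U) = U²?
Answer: -16/4887 ≈ -0.0032740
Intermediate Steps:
1/d(543, R(K(-4), -3)) = 1/(543*(-9/((-4)²))) = 1/(543*(-9/16)) = 1/(-4887/16) = -16/4887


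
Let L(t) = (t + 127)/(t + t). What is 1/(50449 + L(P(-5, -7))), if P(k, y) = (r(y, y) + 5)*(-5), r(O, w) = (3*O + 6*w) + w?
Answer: 325/16396151 ≈ 1.9822e-5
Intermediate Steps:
r(O, w) = 3*O + 7*w
P(k, y) = -25 - 50*y (P(k, y) = ((3*y + 7*y) + 5)*(-5) = (10*y + 5)*(-5) = (5 + 10*y)*(-5) = -25 - 50*y)
L(t) = (127 + t)/(2*t) (L(t) = (127 + t)/((2*t)) = (127 + t)*(1/(2*t)) = (127 + t)/(2*t))
1/(50449 + L(P(-5, -7))) = 1/(50449 + (127 + (-25 - 50*(-7)))/(2*(-25 - 50*(-7)))) = 1/(50449 + (127 + (-25 + 350))/(2*(-25 + 350))) = 1/(50449 + (½)*(127 + 325)/325) = 1/(50449 + (½)*(1/325)*452) = 1/(50449 + 226/325) = 1/(16396151/325) = 325/16396151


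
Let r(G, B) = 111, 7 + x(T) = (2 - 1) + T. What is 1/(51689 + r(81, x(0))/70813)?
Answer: 70813/3660253268 ≈ 1.9346e-5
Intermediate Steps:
x(T) = -6 + T (x(T) = -7 + ((2 - 1) + T) = -7 + (1 + T) = -6 + T)
1/(51689 + r(81, x(0))/70813) = 1/(51689 + 111/70813) = 1/(3660253268/70813) = 70813/3660253268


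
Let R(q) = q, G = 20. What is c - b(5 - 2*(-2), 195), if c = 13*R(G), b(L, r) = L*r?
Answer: -1495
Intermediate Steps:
c = 260 (c = 13*20 = 260)
c - b(5 - 2*(-2), 195) = 260 - (5 - 2*(-2))*195 = 260 - (5 + 4)*195 = 260 - 9*195 = 260 - 1*1755 = 260 - 1755 = -1495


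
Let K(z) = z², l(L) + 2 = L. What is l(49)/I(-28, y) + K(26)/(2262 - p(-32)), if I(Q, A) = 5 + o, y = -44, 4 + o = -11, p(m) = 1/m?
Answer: -127431/28954 ≈ -4.4012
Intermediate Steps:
o = -15 (o = -4 - 11 = -15)
l(L) = -2 + L
I(Q, A) = -10 (I(Q, A) = 5 - 15 = -10)
l(49)/I(-28, y) + K(26)/(2262 - p(-32)) = (-2 + 49)/(-10) + 26²/(2262 - 1/(-32)) = 47*(-⅒) + 676/(2262 - 1*(-1/32)) = -47/10 + 676/(2262 + 1/32) = -47/10 + 676/(72385/32) = -47/10 + 676*(32/72385) = -47/10 + 21632/72385 = -127431/28954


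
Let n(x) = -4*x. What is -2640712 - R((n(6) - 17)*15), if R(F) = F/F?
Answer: -2640713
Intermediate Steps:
R(F) = 1
-2640712 - R((n(6) - 17)*15) = -2640712 - 1*1 = -2640712 - 1 = -2640713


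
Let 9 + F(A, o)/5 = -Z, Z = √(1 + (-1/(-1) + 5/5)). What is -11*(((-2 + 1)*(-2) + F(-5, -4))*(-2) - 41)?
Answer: -495 - 110*√3 ≈ -685.53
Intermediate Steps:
Z = √3 (Z = √(1 + (-1*(-1) + 5*(⅕))) = √(1 + (1 + 1)) = √(1 + 2) = √3 ≈ 1.7320)
F(A, o) = -45 - 5*√3 (F(A, o) = -45 + 5*(-√3) = -45 - 5*√3)
-11*(((-2 + 1)*(-2) + F(-5, -4))*(-2) - 41) = -11*(((-2 + 1)*(-2) + (-45 - 5*√3))*(-2) - 41) = -11*((-1*(-2) + (-45 - 5*√3))*(-2) - 41) = -11*((2 + (-45 - 5*√3))*(-2) - 41) = -11*((-43 - 5*√3)*(-2) - 41) = -11*((86 + 10*√3) - 41) = -11*(45 + 10*√3) = -495 - 110*√3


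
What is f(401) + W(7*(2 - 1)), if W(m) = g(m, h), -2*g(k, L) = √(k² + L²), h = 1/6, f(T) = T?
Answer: 401 - √1765/12 ≈ 397.50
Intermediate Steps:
h = ⅙ ≈ 0.16667
g(k, L) = -√(L² + k²)/2 (g(k, L) = -√(k² + L²)/2 = -√(L² + k²)/2)
W(m) = -√(1/36 + m²)/2 (W(m) = -√((⅙)² + m²)/2 = -√(1/36 + m²)/2)
f(401) + W(7*(2 - 1)) = 401 - √(1 + 36*(7*(2 - 1))²)/12 = 401 - √(1 + 36*(7*1)²)/12 = 401 - √(1 + 36*7²)/12 = 401 - √(1 + 36*49)/12 = 401 - √(1 + 1764)/12 = 401 - √1765/12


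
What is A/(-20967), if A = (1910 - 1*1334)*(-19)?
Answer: 3648/6989 ≈ 0.52196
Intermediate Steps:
A = -10944 (A = (1910 - 1334)*(-19) = 576*(-19) = -10944)
A/(-20967) = -10944/(-20967) = -10944*(-1/20967) = 3648/6989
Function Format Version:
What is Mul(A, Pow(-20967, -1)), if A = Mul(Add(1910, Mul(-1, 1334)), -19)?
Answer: Rational(3648, 6989) ≈ 0.52196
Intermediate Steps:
A = -10944 (A = Mul(Add(1910, -1334), -19) = Mul(576, -19) = -10944)
Mul(A, Pow(-20967, -1)) = Mul(-10944, Pow(-20967, -1)) = Mul(-10944, Rational(-1, 20967)) = Rational(3648, 6989)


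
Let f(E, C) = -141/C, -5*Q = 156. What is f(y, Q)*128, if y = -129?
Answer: 7520/13 ≈ 578.46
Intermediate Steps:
Q = -156/5 (Q = -1/5*156 = -156/5 ≈ -31.200)
f(y, Q)*128 = -141/(-156/5)*128 = -141*(-5/156)*128 = (235/52)*128 = 7520/13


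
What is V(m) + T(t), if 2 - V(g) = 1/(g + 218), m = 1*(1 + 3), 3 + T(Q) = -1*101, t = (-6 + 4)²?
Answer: -22645/222 ≈ -102.00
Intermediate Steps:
t = 4 (t = (-2)² = 4)
T(Q) = -104 (T(Q) = -3 - 1*101 = -3 - 101 = -104)
m = 4 (m = 1*4 = 4)
V(g) = 2 - 1/(218 + g) (V(g) = 2 - 1/(g + 218) = 2 - 1/(218 + g))
V(m) + T(t) = (435 + 2*4)/(218 + 4) - 104 = (435 + 8)/222 - 104 = (1/222)*443 - 104 = 443/222 - 104 = -22645/222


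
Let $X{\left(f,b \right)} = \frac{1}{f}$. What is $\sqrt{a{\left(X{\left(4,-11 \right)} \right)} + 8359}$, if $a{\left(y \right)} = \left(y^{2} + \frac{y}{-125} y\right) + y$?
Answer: $\frac{\sqrt{5224570}}{25} \approx 91.429$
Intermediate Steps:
$a{\left(y \right)} = y + \frac{124 y^{2}}{125}$ ($a{\left(y \right)} = \left(y^{2} + y \left(- \frac{1}{125}\right) y\right) + y = \left(y^{2} + - \frac{y}{125} y\right) + y = \left(y^{2} - \frac{y^{2}}{125}\right) + y = \frac{124 y^{2}}{125} + y = y + \frac{124 y^{2}}{125}$)
$\sqrt{a{\left(X{\left(4,-11 \right)} \right)} + 8359} = \sqrt{\frac{125 + \frac{124}{4}}{125 \cdot 4} + 8359} = \sqrt{\frac{1}{125} \cdot \frac{1}{4} \left(125 + 124 \cdot \frac{1}{4}\right) + 8359} = \sqrt{\frac{1}{125} \cdot \frac{1}{4} \left(125 + 31\right) + 8359} = \sqrt{\frac{1}{125} \cdot \frac{1}{4} \cdot 156 + 8359} = \sqrt{\frac{39}{125} + 8359} = \sqrt{\frac{1044914}{125}} = \frac{\sqrt{5224570}}{25}$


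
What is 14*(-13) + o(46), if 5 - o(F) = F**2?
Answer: -2293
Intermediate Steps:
o(F) = 5 - F**2
14*(-13) + o(46) = 14*(-13) + (5 - 1*46**2) = -182 + (5 - 1*2116) = -182 + (5 - 2116) = -182 - 2111 = -2293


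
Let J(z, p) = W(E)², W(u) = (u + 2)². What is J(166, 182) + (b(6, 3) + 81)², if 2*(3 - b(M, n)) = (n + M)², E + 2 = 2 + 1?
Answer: 7893/4 ≈ 1973.3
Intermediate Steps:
E = 1 (E = -2 + (2 + 1) = -2 + 3 = 1)
b(M, n) = 3 - (M + n)²/2 (b(M, n) = 3 - (n + M)²/2 = 3 - (M + n)²/2)
W(u) = (2 + u)²
J(z, p) = 81 (J(z, p) = ((2 + 1)²)² = (3²)² = 9² = 81)
J(166, 182) + (b(6, 3) + 81)² = 81 + ((3 - (6 + 3)²/2) + 81)² = 81 + ((3 - ½*9²) + 81)² = 81 + ((3 - ½*81) + 81)² = 81 + ((3 - 81/2) + 81)² = 81 + (-75/2 + 81)² = 81 + (87/2)² = 81 + 7569/4 = 7893/4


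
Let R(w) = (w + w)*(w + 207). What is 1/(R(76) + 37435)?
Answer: 1/80451 ≈ 1.2430e-5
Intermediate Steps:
R(w) = 2*w*(207 + w) (R(w) = (2*w)*(207 + w) = 2*w*(207 + w))
1/(R(76) + 37435) = 1/(2*76*(207 + 76) + 37435) = 1/(2*76*283 + 37435) = 1/(43016 + 37435) = 1/80451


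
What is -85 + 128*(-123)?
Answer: -15829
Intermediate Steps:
-85 + 128*(-123) = -85 - 15744 = -15829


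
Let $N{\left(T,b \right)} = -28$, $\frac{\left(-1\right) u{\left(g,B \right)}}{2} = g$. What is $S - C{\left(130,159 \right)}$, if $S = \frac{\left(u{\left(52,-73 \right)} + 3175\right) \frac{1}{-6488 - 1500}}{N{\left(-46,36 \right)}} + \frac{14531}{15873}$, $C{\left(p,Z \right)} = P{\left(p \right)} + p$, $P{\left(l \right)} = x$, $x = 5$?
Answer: $- \frac{43270973923}{322747152} \approx -134.07$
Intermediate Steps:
$u{\left(g,B \right)} = - 2 g$
$P{\left(l \right)} = 5$
$C{\left(p,Z \right)} = 5 + p$
$S = \frac{299891597}{322747152}$ ($S = \frac{\left(\left(-2\right) 52 + 3175\right) \frac{1}{-6488 - 1500}}{-28} + \frac{14531}{15873} = \frac{-104 + 3175}{-7988} \left(- \frac{1}{28}\right) + 14531 \cdot \frac{1}{15873} = 3071 \left(- \frac{1}{7988}\right) \left(- \frac{1}{28}\right) + \frac{1321}{1443} = \left(- \frac{3071}{7988}\right) \left(- \frac{1}{28}\right) + \frac{1321}{1443} = \frac{3071}{223664} + \frac{1321}{1443} = \frac{299891597}{322747152} \approx 0.92918$)
$S - C{\left(130,159 \right)} = \frac{299891597}{322747152} - \left(5 + 130\right) = \frac{299891597}{322747152} - 135 = - \frac{43270973923}{322747152}$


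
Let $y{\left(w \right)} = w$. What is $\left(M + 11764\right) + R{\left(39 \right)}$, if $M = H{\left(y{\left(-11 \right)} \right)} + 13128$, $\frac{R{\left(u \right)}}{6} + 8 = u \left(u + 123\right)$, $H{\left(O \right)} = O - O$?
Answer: $62752$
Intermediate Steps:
$H{\left(O \right)} = 0$
$R{\left(u \right)} = -48 + 6 u \left(123 + u\right)$ ($R{\left(u \right)} = -48 + 6 u \left(u + 123\right) = -48 + 6 u \left(123 + u\right)$)
$M = 13128$ ($M = 0 + 13128 = 13128$)
$\left(M + 11764\right) + R{\left(39 \right)} = \left(13128 + 11764\right) + \left(-48 + 6 \cdot 39^{2} + 738 \cdot 39\right) = 24892 + \left(-48 + 6 \cdot 1521 + 28782\right) = 24892 + \left(-48 + 9126 + 28782\right) = 24892 + 37860 = 62752$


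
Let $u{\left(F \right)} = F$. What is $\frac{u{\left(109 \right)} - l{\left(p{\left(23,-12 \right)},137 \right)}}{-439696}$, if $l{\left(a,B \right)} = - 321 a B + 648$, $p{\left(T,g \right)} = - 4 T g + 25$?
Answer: $- \frac{24824747}{219848} \approx -112.92$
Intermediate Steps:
$p{\left(T,g \right)} = 25 - 4 T g$ ($p{\left(T,g \right)} = - 4 T g + 25 = 25 - 4 T g$)
$l{\left(a,B \right)} = 648 - 321 B a$ ($l{\left(a,B \right)} = - 321 B a + 648 = 648 - 321 B a$)
$\frac{u{\left(109 \right)} - l{\left(p{\left(23,-12 \right)},137 \right)}}{-439696} = \frac{109 - \left(648 - 43977 \left(25 - 92 \left(-12\right)\right)\right)}{-439696} = \left(109 - \left(648 - 43977 \left(25 + 1104\right)\right)\right) \left(- \frac{1}{439696}\right) = \left(109 - \left(648 - 43977 \cdot 1129\right)\right) \left(- \frac{1}{439696}\right) = \left(109 - \left(648 - 49650033\right)\right) \left(- \frac{1}{439696}\right) = \left(109 - -49649385\right) \left(- \frac{1}{439696}\right) = \left(109 + 49649385\right) \left(- \frac{1}{439696}\right) = 49649494 \left(- \frac{1}{439696}\right) = - \frac{24824747}{219848}$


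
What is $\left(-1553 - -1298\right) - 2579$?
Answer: $-2834$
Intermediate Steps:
$\left(-1553 - -1298\right) - 2579 = \left(-1553 + 1298\right) - 2579 = -255 - 2579 = -2834$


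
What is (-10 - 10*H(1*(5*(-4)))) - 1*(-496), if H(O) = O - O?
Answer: 486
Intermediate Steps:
H(O) = 0
(-10 - 10*H(1*(5*(-4)))) - 1*(-496) = (-10 - 10*0) - 1*(-496) = (-10 + 0) + 496 = -10 + 496 = 486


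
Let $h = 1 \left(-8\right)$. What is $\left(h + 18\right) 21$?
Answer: $210$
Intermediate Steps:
$h = -8$
$\left(h + 18\right) 21 = \left(-8 + 18\right) 21 = 10 \cdot 21 = 210$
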